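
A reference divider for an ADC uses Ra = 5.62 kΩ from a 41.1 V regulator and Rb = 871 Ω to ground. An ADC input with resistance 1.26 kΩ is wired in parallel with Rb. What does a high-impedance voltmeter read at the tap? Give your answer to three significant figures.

V_out ≈ 3.45 V

The load sits in parallel with Rb: Rb‖R_L = (871 × 1260) / (871 + 1260) = 515.0 Ω.
V_out = 41.1 × 515.0 / (5620 + 515.0) = 41.1 × 515.0/6135 = 3.45 V.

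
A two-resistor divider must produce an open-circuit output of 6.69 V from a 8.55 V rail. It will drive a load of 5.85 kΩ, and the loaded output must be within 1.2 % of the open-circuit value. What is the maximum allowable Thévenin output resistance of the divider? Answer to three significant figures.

Loading drop = R_th/(R_th + R_L) ≤ 0.0120, so R_th ≤ R_L · ε/(1−ε) = 5.85 kΩ × 0.0120/0.9880 = 71.1 Ω.

R_th ≤ 71.1 Ω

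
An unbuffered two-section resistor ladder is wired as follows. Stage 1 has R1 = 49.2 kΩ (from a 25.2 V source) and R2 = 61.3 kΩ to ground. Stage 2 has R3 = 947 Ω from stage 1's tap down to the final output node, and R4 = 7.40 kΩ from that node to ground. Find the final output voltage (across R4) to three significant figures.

Stage 2 presents R3+R4 = 8347 Ω as a load on stage 1's tap.
Stage 1's lower leg becomes R2‖(R3+R4) = 7347 Ω, so V_mid = 25.2 × 7347/56550 = 3.274 V.
Stage 2 is itself unloaded: V_out = V_mid × R4/(R3+R4) = 3.274 × 7400/8347 = 2.90 V.

V_out ≈ 2.90 V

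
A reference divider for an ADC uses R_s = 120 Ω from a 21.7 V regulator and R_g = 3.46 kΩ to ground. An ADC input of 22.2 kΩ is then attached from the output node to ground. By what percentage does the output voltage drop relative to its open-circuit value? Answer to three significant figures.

The divider's output (Thévenin) resistance is R_s‖R_g = 116.0 Ω.
Fractional drop under load = R_th/(R_th + R_L) = 116.0 / (116.0 + 22200) = 0.005197.
So the output falls by 0.520 %.

0.520 %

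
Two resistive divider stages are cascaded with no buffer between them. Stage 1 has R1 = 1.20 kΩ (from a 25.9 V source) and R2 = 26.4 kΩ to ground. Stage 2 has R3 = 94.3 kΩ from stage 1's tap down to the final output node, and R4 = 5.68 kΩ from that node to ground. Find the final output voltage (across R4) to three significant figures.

Stage 2 presents R3+R4 = 99.98 kΩ as a load on stage 1's tap.
Stage 1's lower leg becomes R2‖(R3+R4) = 20.89 kΩ, so V_mid = 25.9 × 20.89/22.09 = 24.49 V.
Stage 2 is itself unloaded: V_out = V_mid × R4/(R3+R4) = 24.49 × 5.68/99.98 = 1.39 V.

V_out ≈ 1.39 V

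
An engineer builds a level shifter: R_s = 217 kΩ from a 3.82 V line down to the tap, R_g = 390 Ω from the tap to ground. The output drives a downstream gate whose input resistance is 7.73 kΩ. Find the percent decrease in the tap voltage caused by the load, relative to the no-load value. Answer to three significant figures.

The divider's output (Thévenin) resistance is R_s‖R_g = 389.3 Ω.
Fractional drop under load = R_th/(R_th + R_L) = 389.3 / (389.3 + 7730) = 0.04795.
So the output falls by 4.79 %.

4.79 %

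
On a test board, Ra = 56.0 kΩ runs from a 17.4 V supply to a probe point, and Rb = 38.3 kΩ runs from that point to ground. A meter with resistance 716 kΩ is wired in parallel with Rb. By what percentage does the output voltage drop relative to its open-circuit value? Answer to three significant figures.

The divider's output (Thévenin) resistance is Ra‖Rb = 22.74 kΩ.
Fractional drop under load = R_th/(R_th + R_L) = 22.74 / (22.74 + 716) = 0.03079.
So the output falls by 3.08 %.

3.08 %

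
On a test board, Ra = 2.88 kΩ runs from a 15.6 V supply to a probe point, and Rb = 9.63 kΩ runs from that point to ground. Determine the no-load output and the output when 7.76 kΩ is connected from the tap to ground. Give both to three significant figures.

Unloaded: 12.0 V; loaded: 9.34 V

Open-circuit: V = 15.6 × 9.63/(2.88 + 9.63) = 12.0 V.
With the load, Rb becomes Rb‖R_L = 4.297 kΩ, so V = 15.6 × 4.297/7.177 = 9.34 V.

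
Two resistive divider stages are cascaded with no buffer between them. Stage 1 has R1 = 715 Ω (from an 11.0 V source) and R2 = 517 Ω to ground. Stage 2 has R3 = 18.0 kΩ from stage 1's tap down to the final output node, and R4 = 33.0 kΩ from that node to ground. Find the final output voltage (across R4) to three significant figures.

V_out ≈ 2.97 V

Stage 2 presents R3+R4 = 51000 Ω as a load on stage 1's tap.
Stage 1's lower leg becomes R2‖(R3+R4) = 511.8 Ω, so V_mid = 11.0 × 511.8/1227 = 4.589 V.
Stage 2 is itself unloaded: V_out = V_mid × R4/(R3+R4) = 4.589 × 33000/51000 = 2.97 V.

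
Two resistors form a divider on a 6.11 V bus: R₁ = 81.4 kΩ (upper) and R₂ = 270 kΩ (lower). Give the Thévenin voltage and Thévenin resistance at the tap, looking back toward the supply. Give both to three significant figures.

V_th = 4.69 V, R_th = 62.5 kΩ

V_th is the open-circuit tap voltage: 6.11 × 270/(81.4 + 270) = 4.69 V.
With the supply zeroed, R₁ and R₂ appear in parallel from the tap: R_th = R₁‖R₂ = (81.4 × 270)/351.4 = 62.5 kΩ.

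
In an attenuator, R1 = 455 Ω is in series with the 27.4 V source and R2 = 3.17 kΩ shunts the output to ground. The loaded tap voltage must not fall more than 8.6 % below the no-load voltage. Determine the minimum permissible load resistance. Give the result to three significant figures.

R_L(min) ≈ 4.23 kΩ

Output resistance R_th = R1‖R2 = (455 × 3170)/3625 = 397.9 Ω.
The fractional drop is R_th/(R_th + R_L); requiring this ≤ 0.0860 gives R_L ≥ R_th(1/0.0860 − 1) = 397.9 × 10.63 = 4.23 kΩ.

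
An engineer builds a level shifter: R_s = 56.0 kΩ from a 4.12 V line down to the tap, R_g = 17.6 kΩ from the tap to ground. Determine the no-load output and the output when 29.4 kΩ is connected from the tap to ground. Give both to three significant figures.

Unloaded: 0.985 V; loaded: 0.677 V

Open-circuit: V = 4.12 × 17.6/(56.0 + 17.6) = 0.985 V.
With the load, R_g becomes R_g‖R_L = 11.01 kΩ, so V = 4.12 × 11.01/67.01 = 0.677 V.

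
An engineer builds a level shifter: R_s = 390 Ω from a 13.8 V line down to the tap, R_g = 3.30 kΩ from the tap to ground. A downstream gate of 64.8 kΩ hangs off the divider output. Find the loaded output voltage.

V_out ≈ 12.3 V

The load sits in parallel with R_g: R_g‖R_L = (3300 × 64800) / (3300 + 64800) = 3140 Ω.
V_out = 13.8 × 3140 / (390 + 3140) = 13.8 × 3140/3530 = 12.3 V.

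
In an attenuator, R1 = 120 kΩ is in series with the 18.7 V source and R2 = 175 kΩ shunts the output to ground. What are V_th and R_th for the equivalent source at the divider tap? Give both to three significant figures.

V_th is the open-circuit tap voltage: 18.7 × 175/(120 + 175) = 11.1 V.
With the supply zeroed, R1 and R2 appear in parallel from the tap: R_th = R1‖R2 = (120 × 175)/295.0 = 71.2 kΩ.

V_th = 11.1 V, R_th = 71.2 kΩ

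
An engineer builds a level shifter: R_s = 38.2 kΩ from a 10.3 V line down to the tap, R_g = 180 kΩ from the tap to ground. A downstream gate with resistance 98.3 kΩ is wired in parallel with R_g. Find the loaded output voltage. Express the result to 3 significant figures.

The load sits in parallel with R_g: R_g‖R_L = (180 × 98.3) / (180 + 98.3) = 63.58 kΩ.
V_out = 10.3 × 63.58 / (38.2 + 63.58) = 10.3 × 63.58/101.8 = 6.43 V.

V_out ≈ 6.43 V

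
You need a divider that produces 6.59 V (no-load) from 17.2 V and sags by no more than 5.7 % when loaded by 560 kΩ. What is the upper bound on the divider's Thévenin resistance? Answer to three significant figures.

Loading drop = R_th/(R_th + R_L) ≤ 0.0570, so R_th ≤ R_L · ε/(1−ε) = 560 kΩ × 0.0570/0.9430 = 33.8 kΩ.

R_th ≤ 33.8 kΩ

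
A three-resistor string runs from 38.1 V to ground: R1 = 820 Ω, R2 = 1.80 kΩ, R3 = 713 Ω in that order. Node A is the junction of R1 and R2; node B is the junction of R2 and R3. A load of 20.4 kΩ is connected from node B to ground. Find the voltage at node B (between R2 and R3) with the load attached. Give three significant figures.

At node B, R3 is in parallel with the load: R3‖R_L = 688.9 Ω.
Below node A the resistance is R2 + (R3‖R_L) = 2489 Ω, so V_A = 38.1 × 2489/3309 = 28.66 V.
Then V_B = V_A × (R3‖R_L)/(R2 + R3‖R_L) = 28.66 × 688.9/2489 = 7.93 V.

V ≈ 7.93 V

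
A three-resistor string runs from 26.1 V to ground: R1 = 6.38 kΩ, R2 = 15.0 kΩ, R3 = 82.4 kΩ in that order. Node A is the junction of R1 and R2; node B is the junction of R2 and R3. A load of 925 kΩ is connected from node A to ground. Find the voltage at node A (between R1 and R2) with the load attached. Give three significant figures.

V ≈ 24.3 V

Below node A the series string R2+R3 = 97.40 kΩ sits in parallel with the 925 kΩ load: 88.12 kΩ.
V_A = 26.1 × 88.12/(6.38 + 88.12) = 24.3 V.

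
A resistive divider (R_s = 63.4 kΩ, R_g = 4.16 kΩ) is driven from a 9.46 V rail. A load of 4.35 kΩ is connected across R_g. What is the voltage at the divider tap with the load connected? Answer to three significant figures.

The load sits in parallel with R_g: R_g‖R_L = (4.16 × 4.35) / (4.16 + 4.35) = 2.126 kΩ.
V_out = 9.46 × 2.126 / (63.4 + 2.126) = 9.46 × 2.126/65.53 = 0.307 V.

V_out ≈ 0.307 V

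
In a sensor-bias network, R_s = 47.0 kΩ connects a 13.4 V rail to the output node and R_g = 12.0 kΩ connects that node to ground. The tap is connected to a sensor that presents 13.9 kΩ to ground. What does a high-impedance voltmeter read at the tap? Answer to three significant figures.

V_out ≈ 1.61 V

The load sits in parallel with R_g: R_g‖R_L = (12.0 × 13.9) / (12.0 + 13.9) = 6.440 kΩ.
V_out = 13.4 × 6.440 / (47.0 + 6.440) = 13.4 × 6.440/53.44 = 1.61 V.
(Unloaded it would have been 2.73 V.)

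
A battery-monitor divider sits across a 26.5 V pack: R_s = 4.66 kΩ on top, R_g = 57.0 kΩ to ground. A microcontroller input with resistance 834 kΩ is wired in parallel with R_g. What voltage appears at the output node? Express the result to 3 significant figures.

The load sits in parallel with R_g: R_g‖R_L = (57.0 × 834) / (57.0 + 834) = 53.35 kΩ.
V_out = 26.5 × 53.35 / (4.66 + 53.35) = 26.5 × 53.35/58.01 = 24.4 V.

V_out ≈ 24.4 V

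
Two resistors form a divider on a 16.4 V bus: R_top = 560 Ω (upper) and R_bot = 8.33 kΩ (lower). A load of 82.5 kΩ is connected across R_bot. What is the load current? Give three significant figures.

R_bot‖R_L = 7566 Ω; V_out = 16.4 × 7566/8126 = 15.27 V.
I_L = V_out / R_L = 15.27 / 82.5 kΩ = 0.185 mA.

I_L ≈ 0.185 mA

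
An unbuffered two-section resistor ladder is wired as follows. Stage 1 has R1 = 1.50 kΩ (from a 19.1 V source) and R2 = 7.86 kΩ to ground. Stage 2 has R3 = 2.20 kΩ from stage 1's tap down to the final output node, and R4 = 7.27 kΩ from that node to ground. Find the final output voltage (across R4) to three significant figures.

Stage 2 presents R3+R4 = 9.470 kΩ as a load on stage 1's tap.
Stage 1's lower leg becomes R2‖(R3+R4) = 4.295 kΩ, so V_mid = 19.1 × 4.295/5.795 = 14.16 V.
Stage 2 is itself unloaded: V_out = V_mid × R4/(R3+R4) = 14.16 × 7.27/9.470 = 10.9 V.

V_out ≈ 10.9 V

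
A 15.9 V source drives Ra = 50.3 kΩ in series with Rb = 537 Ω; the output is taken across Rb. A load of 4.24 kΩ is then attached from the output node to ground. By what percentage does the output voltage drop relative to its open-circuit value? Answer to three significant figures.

Unloaded V = 15.9 × 537/50840 = 0.16795 V.
Loaded: Rb‖R_L = 476.6 Ω, giving V = 15.9 × 476.6/50780 = 0.14925 V.
Drop = (0.16795 − 0.14925) / 0.16795 = 11.1 %.

11.1 %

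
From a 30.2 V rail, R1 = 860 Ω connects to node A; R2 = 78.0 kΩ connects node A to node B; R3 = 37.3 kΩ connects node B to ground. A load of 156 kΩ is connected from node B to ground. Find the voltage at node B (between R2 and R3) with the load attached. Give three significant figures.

At node B, R3 is in parallel with the load: R3‖R_L = 30100 Ω.
Below node A the resistance is R2 + (R3‖R_L) = 108100 Ω, so V_A = 30.2 × 108100/109000 = 29.96 V.
Then V_B = V_A × (R3‖R_L)/(R2 + R3‖R_L) = 29.96 × 30100/108100 = 8.34 V.

V ≈ 8.34 V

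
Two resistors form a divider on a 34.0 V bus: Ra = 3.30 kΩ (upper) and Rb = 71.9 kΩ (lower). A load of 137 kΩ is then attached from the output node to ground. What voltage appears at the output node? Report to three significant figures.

V_out ≈ 31.8 V

The load sits in parallel with Rb: Rb‖R_L = (71.9 × 137) / (71.9 + 137) = 47.15 kΩ.
V_out = 34.0 × 47.15 / (3.30 + 47.15) = 34.0 × 47.15/50.45 = 31.8 V.
(Unloaded it would have been 32.5 V.)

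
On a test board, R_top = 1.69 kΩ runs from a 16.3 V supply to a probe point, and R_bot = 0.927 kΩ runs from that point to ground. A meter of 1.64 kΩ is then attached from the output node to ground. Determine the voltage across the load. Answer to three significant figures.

The load sits in parallel with R_bot: R_bot‖R_L = (927 × 1640) / (927 + 1640) = 592.2 Ω.
V_out = 16.3 × 592.2 / (1690 + 592.2) = 16.3 × 592.2/2282 = 4.23 V.
(Unloaded it would have been 5.77 V.)

V_out ≈ 4.23 V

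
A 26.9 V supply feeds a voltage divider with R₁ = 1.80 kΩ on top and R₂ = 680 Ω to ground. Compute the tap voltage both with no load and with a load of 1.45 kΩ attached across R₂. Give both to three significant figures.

Open-circuit: V = 26.9 × 680/(1800 + 680) = 7.38 V.
With the load, R₂ becomes R₂‖R_L = 462.9 Ω, so V = 26.9 × 462.9/2263 = 5.50 V.

Unloaded: 7.38 V; loaded: 5.50 V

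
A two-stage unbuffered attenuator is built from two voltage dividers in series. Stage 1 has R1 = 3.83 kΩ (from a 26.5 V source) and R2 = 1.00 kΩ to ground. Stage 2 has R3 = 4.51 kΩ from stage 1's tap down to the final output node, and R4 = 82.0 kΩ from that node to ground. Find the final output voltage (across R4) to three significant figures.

Stage 2 presents R3+R4 = 86.51 kΩ as a load on stage 1's tap.
Stage 1's lower leg becomes R2‖(R3+R4) = 0.9886 kΩ, so V_mid = 26.5 × 0.9886/4.819 = 5.437 V.
Stage 2 is itself unloaded: V_out = V_mid × R4/(R3+R4) = 5.437 × 82.0/86.51 = 5.15 V.

V_out ≈ 5.15 V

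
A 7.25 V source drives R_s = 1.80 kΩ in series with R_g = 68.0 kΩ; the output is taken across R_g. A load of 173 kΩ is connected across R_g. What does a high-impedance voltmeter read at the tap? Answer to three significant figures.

The load sits in parallel with R_g: R_g‖R_L = (68.0 × 173) / (68.0 + 173) = 48.81 kΩ.
V_out = 7.25 × 48.81 / (1.80 + 48.81) = 7.25 × 48.81/50.61 = 6.99 V.

V_out ≈ 6.99 V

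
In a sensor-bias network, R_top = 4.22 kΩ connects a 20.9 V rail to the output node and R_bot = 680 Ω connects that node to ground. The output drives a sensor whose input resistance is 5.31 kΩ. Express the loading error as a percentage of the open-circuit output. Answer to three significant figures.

Unloaded V = 20.9 × 680/4900 = 2.9004 V.
Loaded: R_bot‖R_L = 602.8 Ω, giving V = 20.9 × 602.8/4823 = 2.6123 V.
Drop = (2.9004 − 2.6123) / 2.9004 = 9.93 %.

9.93 %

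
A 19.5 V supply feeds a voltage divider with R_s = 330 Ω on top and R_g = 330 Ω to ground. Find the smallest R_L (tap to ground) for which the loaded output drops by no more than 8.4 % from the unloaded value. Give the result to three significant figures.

Output resistance R_th = R_s‖R_g = (330 × 330)/660.0 = 165.0 Ω.
The fractional drop is R_th/(R_th + R_L); requiring this ≤ 0.0840 gives R_L ≥ R_th(1/0.0840 − 1) = 165.0 × 10.90 = 1.80 kΩ.

R_L(min) ≈ 1.80 kΩ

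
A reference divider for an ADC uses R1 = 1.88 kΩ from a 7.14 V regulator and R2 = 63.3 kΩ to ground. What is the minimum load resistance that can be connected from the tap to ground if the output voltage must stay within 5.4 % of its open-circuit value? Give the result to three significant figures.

Output resistance R_th = R1‖R2 = (1.88 × 63.3)/65.18 = 1.826 kΩ.
The fractional drop is R_th/(R_th + R_L); requiring this ≤ 0.0540 gives R_L ≥ R_th(1/0.0540 − 1) = 1.826 × 17.52 = 32.0 kΩ.

R_L(min) ≈ 32.0 kΩ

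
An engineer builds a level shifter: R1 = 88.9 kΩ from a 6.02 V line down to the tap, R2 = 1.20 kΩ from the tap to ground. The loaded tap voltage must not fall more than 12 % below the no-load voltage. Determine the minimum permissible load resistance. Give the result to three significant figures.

Output resistance R_th = R1‖R2 = (88.9 × 1.20)/90.10 = 1.184 kΩ.
The fractional drop is R_th/(R_th + R_L); requiring this ≤ 0.120 gives R_L ≥ R_th(1/0.120 − 1) = 1.184 × 7.333 = 8.68 kΩ.

R_L(min) ≈ 8.68 kΩ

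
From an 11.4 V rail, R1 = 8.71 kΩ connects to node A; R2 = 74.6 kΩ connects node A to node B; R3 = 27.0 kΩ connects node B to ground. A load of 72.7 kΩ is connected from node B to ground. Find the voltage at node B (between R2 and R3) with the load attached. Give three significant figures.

V ≈ 2.18 V

At node B, R3 is in parallel with the load: R3‖R_L = 19.69 kΩ.
Below node A the resistance is R2 + (R3‖R_L) = 94.29 kΩ, so V_A = 11.4 × 94.29/103.0 = 10.44 V.
Then V_B = V_A × (R3‖R_L)/(R2 + R3‖R_L) = 10.44 × 19.69/94.29 = 2.18 V.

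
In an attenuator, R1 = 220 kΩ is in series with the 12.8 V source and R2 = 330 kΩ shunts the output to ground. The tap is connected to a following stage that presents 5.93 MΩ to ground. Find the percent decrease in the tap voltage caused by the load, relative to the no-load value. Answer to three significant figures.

The divider's output (Thévenin) resistance is R1‖R2 = 132.0 kΩ.
Fractional drop under load = R_th/(R_th + R_L) = 132.0 / (132.0 + 5930) = 0.02177.
So the output falls by 2.18 %.

2.18 %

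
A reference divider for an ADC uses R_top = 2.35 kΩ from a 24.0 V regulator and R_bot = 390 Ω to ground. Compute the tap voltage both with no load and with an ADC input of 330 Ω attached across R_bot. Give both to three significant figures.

Unloaded: 3.42 V; loaded: 1.70 V

Open-circuit: V = 24.0 × 390/(2350 + 390) = 3.42 V.
With the load, R_bot becomes R_bot‖R_L = 178.8 Ω, so V = 24.0 × 178.8/2529 = 1.70 V.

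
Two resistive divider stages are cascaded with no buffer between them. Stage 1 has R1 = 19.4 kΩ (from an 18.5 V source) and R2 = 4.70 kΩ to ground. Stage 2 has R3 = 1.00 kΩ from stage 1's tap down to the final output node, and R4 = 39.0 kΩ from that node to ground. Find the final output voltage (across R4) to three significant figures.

Stage 2 presents R3+R4 = 40.00 kΩ as a load on stage 1's tap.
Stage 1's lower leg becomes R2‖(R3+R4) = 4.206 kΩ, so V_mid = 18.5 × 4.206/23.61 = 3.296 V.
Stage 2 is itself unloaded: V_out = V_mid × R4/(R3+R4) = 3.296 × 39.0/40.00 = 3.21 V.

V_out ≈ 3.21 V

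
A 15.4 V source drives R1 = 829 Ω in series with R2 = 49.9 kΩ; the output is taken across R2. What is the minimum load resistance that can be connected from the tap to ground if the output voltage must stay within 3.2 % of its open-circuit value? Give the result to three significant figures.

R_L(min) ≈ 24.7 kΩ

Output resistance R_th = R1‖R2 = (829 × 49900)/50730 = 815.5 Ω.
The fractional drop is R_th/(R_th + R_L); requiring this ≤ 0.0320 gives R_L ≥ R_th(1/0.0320 − 1) = 815.5 × 30.25 = 24.7 kΩ.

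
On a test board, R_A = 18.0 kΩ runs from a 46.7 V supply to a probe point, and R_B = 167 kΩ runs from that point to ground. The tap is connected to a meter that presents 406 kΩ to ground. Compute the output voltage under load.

V_out ≈ 40.5 V

The load sits in parallel with R_B: R_B‖R_L = (167 × 406) / (167 + 406) = 118.3 kΩ.
V_out = 46.7 × 118.3 / (18.0 + 118.3) = 46.7 × 118.3/136.3 = 40.5 V.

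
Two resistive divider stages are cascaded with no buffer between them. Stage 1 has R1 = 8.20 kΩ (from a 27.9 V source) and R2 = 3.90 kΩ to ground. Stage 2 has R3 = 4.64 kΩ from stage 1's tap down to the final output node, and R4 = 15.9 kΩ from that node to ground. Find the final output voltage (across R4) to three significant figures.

Stage 2 presents R3+R4 = 20.54 kΩ as a load on stage 1's tap.
Stage 1's lower leg becomes R2‖(R3+R4) = 3.278 kΩ, so V_mid = 27.9 × 3.278/11.48 = 7.967 V.
Stage 2 is itself unloaded: V_out = V_mid × R4/(R3+R4) = 7.967 × 15.9/20.54 = 6.17 V.

V_out ≈ 6.17 V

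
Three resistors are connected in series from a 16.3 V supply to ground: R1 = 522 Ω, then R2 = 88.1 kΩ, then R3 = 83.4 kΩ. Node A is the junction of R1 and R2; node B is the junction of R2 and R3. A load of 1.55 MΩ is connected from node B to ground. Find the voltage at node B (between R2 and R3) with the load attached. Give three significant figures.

V ≈ 7.69 V

At node B, R3 is in parallel with the load: R3‖R_L = 79140 Ω.
Below node A the resistance is R2 + (R3‖R_L) = 167200 Ω, so V_A = 16.3 × 167200/167800 = 16.25 V.
Then V_B = V_A × (R3‖R_L)/(R2 + R3‖R_L) = 16.25 × 79140/167200 = 7.69 V.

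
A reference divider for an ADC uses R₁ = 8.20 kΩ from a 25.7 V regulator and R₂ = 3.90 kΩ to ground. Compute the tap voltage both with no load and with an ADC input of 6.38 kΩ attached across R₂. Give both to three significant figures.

Open-circuit: V = 25.7 × 3.90/(8.20 + 3.90) = 8.28 V.
With the load, R₂ becomes R₂‖R_L = 2.420 kΩ, so V = 25.7 × 2.420/10.62 = 5.86 V.

Unloaded: 8.28 V; loaded: 5.86 V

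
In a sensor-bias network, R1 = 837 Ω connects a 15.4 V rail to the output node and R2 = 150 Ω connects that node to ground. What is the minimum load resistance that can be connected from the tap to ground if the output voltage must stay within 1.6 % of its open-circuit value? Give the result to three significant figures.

Output resistance R_th = R1‖R2 = (837 × 150)/987.0 = 127.2 Ω.
The fractional drop is R_th/(R_th + R_L); requiring this ≤ 0.0160 gives R_L ≥ R_th(1/0.0160 − 1) = 127.2 × 61.50 = 7.82 kΩ.

R_L(min) ≈ 7.82 kΩ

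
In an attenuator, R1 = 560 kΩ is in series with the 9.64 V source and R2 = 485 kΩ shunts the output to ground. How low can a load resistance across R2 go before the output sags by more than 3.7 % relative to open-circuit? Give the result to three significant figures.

R_L(min) ≈ 6.76 MΩ

Output resistance R_th = R1‖R2 = (560 × 485)/1045 = 259.9 kΩ.
The fractional drop is R_th/(R_th + R_L); requiring this ≤ 0.0370 gives R_L ≥ R_th(1/0.0370 − 1) = 259.9 × 26.03 = 6.76 MΩ.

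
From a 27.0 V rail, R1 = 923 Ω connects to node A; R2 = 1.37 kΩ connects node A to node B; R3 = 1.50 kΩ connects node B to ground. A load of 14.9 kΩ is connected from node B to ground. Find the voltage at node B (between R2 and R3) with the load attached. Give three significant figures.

V ≈ 10.1 V

At node B, R3 is in parallel with the load: R3‖R_L = 1363 Ω.
Below node A the resistance is R2 + (R3‖R_L) = 2733 Ω, so V_A = 27.0 × 2733/3656 = 20.18 V.
Then V_B = V_A × (R3‖R_L)/(R2 + R3‖R_L) = 20.18 × 1363/2733 = 10.1 V.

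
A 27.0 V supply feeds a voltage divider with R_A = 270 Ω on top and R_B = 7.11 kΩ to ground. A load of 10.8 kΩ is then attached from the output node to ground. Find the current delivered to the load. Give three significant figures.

R_B‖R_L = 4287 Ω; V_out = 27.0 × 4287/4557 = 25.40 V.
I_L = V_out / R_L = 25.40 / 10.8 kΩ = 2.35 mA.

I_L ≈ 2.35 mA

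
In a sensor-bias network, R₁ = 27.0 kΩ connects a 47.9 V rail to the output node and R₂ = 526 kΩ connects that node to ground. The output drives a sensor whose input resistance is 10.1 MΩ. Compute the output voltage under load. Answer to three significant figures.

The load sits in parallel with R₂: R₂‖R_L = (526 × 10100) / (526 + 10100) = 500.0 kΩ.
V_out = 47.9 × 500.0 / (27.0 + 500.0) = 47.9 × 500.0/527.0 = 45.4 V.

V_out ≈ 45.4 V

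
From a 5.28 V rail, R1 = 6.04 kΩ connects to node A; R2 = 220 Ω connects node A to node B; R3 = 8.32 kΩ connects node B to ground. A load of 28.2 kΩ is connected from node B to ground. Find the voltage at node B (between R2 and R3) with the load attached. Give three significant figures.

V ≈ 2.67 V

At node B, R3 is in parallel with the load: R3‖R_L = 6425 Ω.
Below node A the resistance is R2 + (R3‖R_L) = 6645 Ω, so V_A = 5.28 × 6645/12680 = 2.766 V.
Then V_B = V_A × (R3‖R_L)/(R2 + R3‖R_L) = 2.766 × 6425/6645 = 2.67 V.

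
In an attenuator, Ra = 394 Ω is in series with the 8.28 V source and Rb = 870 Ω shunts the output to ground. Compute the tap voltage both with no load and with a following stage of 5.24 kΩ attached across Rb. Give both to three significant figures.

Unloaded: 5.70 V; loaded: 5.42 V

Open-circuit: V = 8.28 × 870/(394 + 870) = 5.70 V.
With the load, Rb becomes Rb‖R_L = 746.1 Ω, so V = 8.28 × 746.1/1140 = 5.42 V.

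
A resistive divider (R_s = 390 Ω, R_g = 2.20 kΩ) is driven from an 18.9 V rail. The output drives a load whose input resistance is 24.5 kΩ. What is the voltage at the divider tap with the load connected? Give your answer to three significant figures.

V_out ≈ 15.8 V

The load sits in parallel with R_g: R_g‖R_L = (2200 × 24500) / (2200 + 24500) = 2019 Ω.
V_out = 18.9 × 2019 / (390 + 2019) = 18.9 × 2019/2409 = 15.8 V.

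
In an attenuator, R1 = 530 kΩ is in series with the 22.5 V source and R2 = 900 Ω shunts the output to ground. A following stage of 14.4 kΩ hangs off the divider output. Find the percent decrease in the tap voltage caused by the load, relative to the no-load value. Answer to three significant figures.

The divider's output (Thévenin) resistance is R1‖R2 = 898.5 Ω.
Fractional drop under load = R_th/(R_th + R_L) = 898.5 / (898.5 + 14400) = 0.05873.
So the output falls by 5.87 %.

5.87 %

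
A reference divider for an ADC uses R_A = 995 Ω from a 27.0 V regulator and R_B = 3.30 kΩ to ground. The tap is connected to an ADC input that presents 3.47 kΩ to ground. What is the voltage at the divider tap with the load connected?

The load sits in parallel with R_B: R_B‖R_L = (3300 × 3470) / (3300 + 3470) = 1691 Ω.
V_out = 27.0 × 1691 / (995 + 1691) = 27.0 × 1691/2686 = 17.0 V.
(Unloaded it would have been 20.7 V.)

V_out ≈ 17.0 V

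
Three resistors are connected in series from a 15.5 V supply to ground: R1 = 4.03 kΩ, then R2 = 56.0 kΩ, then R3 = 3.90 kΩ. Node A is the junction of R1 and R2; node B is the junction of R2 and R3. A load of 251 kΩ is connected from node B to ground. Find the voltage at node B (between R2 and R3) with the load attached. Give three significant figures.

V ≈ 0.932 V

At node B, R3 is in parallel with the load: R3‖R_L = 3.840 kΩ.
Below node A the resistance is R2 + (R3‖R_L) = 59.84 kΩ, so V_A = 15.5 × 59.84/63.87 = 14.52 V.
Then V_B = V_A × (R3‖R_L)/(R2 + R3‖R_L) = 14.52 × 3.840/59.84 = 0.932 V.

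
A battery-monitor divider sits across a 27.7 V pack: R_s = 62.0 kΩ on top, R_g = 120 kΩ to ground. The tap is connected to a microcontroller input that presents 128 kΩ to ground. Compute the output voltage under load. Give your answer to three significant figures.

The load sits in parallel with R_g: R_g‖R_L = (120 × 128) / (120 + 128) = 61.94 kΩ.
V_out = 27.7 × 61.94 / (62.0 + 61.94) = 27.7 × 61.94/123.9 = 13.8 V.

V_out ≈ 13.8 V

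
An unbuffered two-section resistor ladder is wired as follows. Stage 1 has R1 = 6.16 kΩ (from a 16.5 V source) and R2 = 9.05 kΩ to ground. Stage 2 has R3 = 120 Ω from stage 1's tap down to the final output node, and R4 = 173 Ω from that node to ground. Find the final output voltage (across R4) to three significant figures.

Stage 2 presents R3+R4 = 293.0 Ω as a load on stage 1's tap.
Stage 1's lower leg becomes R2‖(R3+R4) = 283.8 Ω, so V_mid = 16.5 × 283.8/6444 = 0.7267 V.
Stage 2 is itself unloaded: V_out = V_mid × R4/(R3+R4) = 0.7267 × 173/293.0 = 0.429 V.

V_out ≈ 0.429 V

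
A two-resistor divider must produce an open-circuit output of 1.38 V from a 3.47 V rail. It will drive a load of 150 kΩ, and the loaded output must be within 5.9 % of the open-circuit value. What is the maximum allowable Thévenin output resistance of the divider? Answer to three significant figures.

R_th ≤ 9.40 kΩ

Loading drop = R_th/(R_th + R_L) ≤ 0.0590, so R_th ≤ R_L · ε/(1−ε) = 150 kΩ × 0.0590/0.9410 = 9.40 kΩ.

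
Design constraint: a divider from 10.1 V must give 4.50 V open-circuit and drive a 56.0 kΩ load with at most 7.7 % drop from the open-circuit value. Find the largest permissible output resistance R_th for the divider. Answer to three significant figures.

R_th ≤ 4.67 kΩ

Loading drop = R_th/(R_th + R_L) ≤ 0.0770, so R_th ≤ R_L · ε/(1−ε) = 56.0 kΩ × 0.0770/0.9230 = 4.67 kΩ.
(Any R1, R2 with R2/(R1+R2) = 0.446 and R1‖R2 ≤ 4.67 kΩ will meet the spec.)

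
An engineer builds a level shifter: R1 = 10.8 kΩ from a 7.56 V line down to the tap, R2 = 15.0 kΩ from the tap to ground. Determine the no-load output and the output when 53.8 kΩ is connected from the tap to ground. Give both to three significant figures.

Open-circuit: V = 7.56 × 15.0/(10.8 + 15.0) = 4.40 V.
With the load, R2 becomes R2‖R_L = 11.73 kΩ, so V = 7.56 × 11.73/22.53 = 3.94 V.

Unloaded: 4.40 V; loaded: 3.94 V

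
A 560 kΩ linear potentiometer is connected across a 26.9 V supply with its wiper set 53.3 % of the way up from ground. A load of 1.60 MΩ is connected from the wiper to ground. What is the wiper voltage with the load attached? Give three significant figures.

The wiper splits the pot into (1−α)R = 261.5 kΩ above and αR = 298.5 kΩ below.
Lower section ‖ load = 251.6 kΩ.
V_wiper = 26.9 × 251.6/(261.5 + 251.6) = 13.2 V.

V ≈ 13.2 V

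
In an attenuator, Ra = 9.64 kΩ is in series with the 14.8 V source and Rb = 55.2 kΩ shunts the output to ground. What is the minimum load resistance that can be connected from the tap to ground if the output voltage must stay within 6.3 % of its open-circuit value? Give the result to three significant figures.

R_L(min) ≈ 122 kΩ

Output resistance R_th = Ra‖Rb = (9.64 × 55.2)/64.84 = 8.207 kΩ.
The fractional drop is R_th/(R_th + R_L); requiring this ≤ 0.0630 gives R_L ≥ R_th(1/0.0630 − 1) = 8.207 × 14.87 = 122 kΩ.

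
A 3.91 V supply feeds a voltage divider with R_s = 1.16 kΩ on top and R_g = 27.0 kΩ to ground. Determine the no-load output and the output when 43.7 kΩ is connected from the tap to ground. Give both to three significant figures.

Unloaded: 3.75 V; loaded: 3.66 V

Open-circuit: V = 3.91 × 27.0/(1.16 + 27.0) = 3.75 V.
With the load, R_g becomes R_g‖R_L = 16.69 kΩ, so V = 3.91 × 16.69/17.85 = 3.66 V.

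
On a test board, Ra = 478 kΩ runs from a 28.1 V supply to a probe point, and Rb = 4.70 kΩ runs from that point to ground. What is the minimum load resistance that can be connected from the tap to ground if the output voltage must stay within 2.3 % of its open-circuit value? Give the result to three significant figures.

R_L(min) ≈ 198 kΩ

Output resistance R_th = Ra‖Rb = (478 × 4.70)/482.7 = 4.654 kΩ.
The fractional drop is R_th/(R_th + R_L); requiring this ≤ 0.0230 gives R_L ≥ R_th(1/0.0230 − 1) = 4.654 × 42.48 = 198 kΩ.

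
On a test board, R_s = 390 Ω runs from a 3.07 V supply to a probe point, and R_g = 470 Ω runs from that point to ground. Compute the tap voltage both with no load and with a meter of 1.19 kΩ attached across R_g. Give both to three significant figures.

Open-circuit: V = 3.07 × 470/(390 + 470) = 1.68 V.
With the load, R_g becomes R_g‖R_L = 336.9 Ω, so V = 3.07 × 336.9/726.9 = 1.42 V.

Unloaded: 1.68 V; loaded: 1.42 V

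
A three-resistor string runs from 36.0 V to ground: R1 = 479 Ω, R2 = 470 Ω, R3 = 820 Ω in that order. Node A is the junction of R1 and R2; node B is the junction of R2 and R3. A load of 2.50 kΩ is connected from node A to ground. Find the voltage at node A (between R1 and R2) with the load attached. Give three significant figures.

V ≈ 23.0 V

Below node A the series string R2+R3 = 1290 Ω sits in parallel with the 2500 Ω load: 850.9 Ω.
V_A = 36.0 × 850.9/(479 + 850.9) = 23.0 V.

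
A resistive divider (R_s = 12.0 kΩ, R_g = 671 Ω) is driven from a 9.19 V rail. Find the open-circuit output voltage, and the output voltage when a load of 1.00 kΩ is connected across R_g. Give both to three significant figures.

Open-circuit: V = 9.19 × 671/(12000 + 671) = 0.487 V.
With the load, R_g becomes R_g‖R_L = 401.6 Ω, so V = 9.19 × 401.6/12400 = 0.298 V.

Unloaded: 0.487 V; loaded: 0.298 V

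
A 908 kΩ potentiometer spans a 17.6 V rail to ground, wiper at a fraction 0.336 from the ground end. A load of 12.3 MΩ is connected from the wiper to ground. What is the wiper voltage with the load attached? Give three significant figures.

The wiper splits the pot into (1−α)R = 602.9 kΩ above and αR = 305.1 kΩ below.
Lower section ‖ load = 297.7 kΩ.
V_wiper = 17.6 × 297.7/(602.9 + 297.7) = 5.82 V.

V ≈ 5.82 V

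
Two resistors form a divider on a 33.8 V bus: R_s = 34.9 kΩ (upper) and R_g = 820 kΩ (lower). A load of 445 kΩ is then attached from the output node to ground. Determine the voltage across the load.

The load sits in parallel with R_g: R_g‖R_L = (820 × 445) / (820 + 445) = 288.5 kΩ.
V_out = 33.8 × 288.5 / (34.9 + 288.5) = 33.8 × 288.5/323.4 = 30.2 V.

V_out ≈ 30.2 V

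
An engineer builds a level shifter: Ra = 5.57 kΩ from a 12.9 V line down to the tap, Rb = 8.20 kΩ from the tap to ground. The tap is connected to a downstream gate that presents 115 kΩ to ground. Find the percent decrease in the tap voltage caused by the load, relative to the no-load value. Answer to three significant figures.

2.80 %

The divider's output (Thévenin) resistance is Ra‖Rb = 3.317 kΩ.
Fractional drop under load = R_th/(R_th + R_L) = 3.317 / (3.317 + 115) = 0.02803.
So the output falls by 2.80 %.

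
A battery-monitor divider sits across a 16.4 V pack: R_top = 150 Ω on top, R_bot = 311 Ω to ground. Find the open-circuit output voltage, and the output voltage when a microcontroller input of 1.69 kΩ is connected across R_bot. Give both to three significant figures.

Unloaded: 11.1 V; loaded: 10.4 V

Open-circuit: V = 16.4 × 311/(150 + 311) = 11.1 V.
With the load, R_bot becomes R_bot‖R_L = 262.7 Ω, so V = 16.4 × 262.7/412.7 = 10.4 V.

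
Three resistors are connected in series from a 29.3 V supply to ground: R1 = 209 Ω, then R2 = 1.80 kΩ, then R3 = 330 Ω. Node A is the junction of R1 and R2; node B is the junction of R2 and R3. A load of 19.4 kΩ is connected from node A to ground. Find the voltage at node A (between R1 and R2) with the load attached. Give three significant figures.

V ≈ 26.4 V

Below node A the series string R2+R3 = 2130 Ω sits in parallel with the 19400 Ω load: 1919 Ω.
V_A = 29.3 × 1919/(209 + 1919) = 26.4 V.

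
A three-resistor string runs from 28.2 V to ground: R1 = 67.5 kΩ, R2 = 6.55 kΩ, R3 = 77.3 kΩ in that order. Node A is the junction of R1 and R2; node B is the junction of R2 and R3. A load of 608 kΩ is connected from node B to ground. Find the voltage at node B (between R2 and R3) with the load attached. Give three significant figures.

At node B, R3 is in parallel with the load: R3‖R_L = 68.58 kΩ.
Below node A the resistance is R2 + (R3‖R_L) = 75.13 kΩ, so V_A = 28.2 × 75.13/142.6 = 14.85 V.
Then V_B = V_A × (R3‖R_L)/(R2 + R3‖R_L) = 14.85 × 68.58/75.13 = 13.6 V.

V ≈ 13.6 V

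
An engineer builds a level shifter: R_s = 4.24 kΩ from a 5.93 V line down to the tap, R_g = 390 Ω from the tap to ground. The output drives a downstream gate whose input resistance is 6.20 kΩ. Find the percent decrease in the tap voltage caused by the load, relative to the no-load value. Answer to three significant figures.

5.45 %

The divider's output (Thévenin) resistance is R_s‖R_g = 357.1 Ω.
Fractional drop under load = R_th/(R_th + R_L) = 357.1 / (357.1 + 6200) = 0.05447.
So the output falls by 5.45 %.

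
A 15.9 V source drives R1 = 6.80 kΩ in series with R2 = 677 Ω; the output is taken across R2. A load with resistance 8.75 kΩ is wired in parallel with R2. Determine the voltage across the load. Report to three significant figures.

V_out ≈ 1.35 V

The load sits in parallel with R2: R2‖R_L = (677 × 8750) / (677 + 8750) = 628.4 Ω.
V_out = 15.9 × 628.4 / (6800 + 628.4) = 15.9 × 628.4/7428 = 1.35 V.
(Unloaded it would have been 1.44 V.)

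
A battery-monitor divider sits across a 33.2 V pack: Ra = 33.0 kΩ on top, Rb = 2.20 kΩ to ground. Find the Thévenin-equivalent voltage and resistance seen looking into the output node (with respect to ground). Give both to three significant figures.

V_th = 2.08 V, R_th = 2.06 kΩ

V_th is the open-circuit tap voltage: 33.2 × 2.20/(33.0 + 2.20) = 2.08 V.
With the supply zeroed, Ra and Rb appear in parallel from the tap: R_th = Ra‖Rb = (33.0 × 2.20)/35.20 = 2.06 kΩ.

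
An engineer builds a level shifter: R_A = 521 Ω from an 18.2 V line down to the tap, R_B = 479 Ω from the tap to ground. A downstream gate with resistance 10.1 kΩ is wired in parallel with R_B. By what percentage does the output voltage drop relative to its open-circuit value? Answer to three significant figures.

2.41 %

The divider's output (Thévenin) resistance is R_A‖R_B = 249.6 Ω.
Fractional drop under load = R_th/(R_th + R_L) = 249.6 / (249.6 + 10100) = 0.02411.
So the output falls by 2.41 %.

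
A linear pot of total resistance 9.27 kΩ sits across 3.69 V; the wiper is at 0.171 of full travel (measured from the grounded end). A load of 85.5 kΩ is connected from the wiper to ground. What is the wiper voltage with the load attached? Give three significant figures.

V ≈ 0.621 V

The wiper splits the pot into (1−α)R = 7.685 kΩ above and αR = 1.585 kΩ below.
Lower section ‖ load = 1.556 kΩ.
V_wiper = 3.69 × 1.556/(7.685 + 1.556) = 0.621 V.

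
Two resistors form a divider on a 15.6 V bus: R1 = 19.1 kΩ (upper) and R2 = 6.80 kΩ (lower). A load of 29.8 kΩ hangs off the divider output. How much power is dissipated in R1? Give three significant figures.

Total resistance from the source is R1 + (R2‖R_L) = 24.64 kΩ, so I = 15.6/24.64 kΩ = 0.6332 mA.
P = I²·R1 = (0.6332 mA)² × 19.1 kΩ = 7.66 mW.

P ≈ 7.66 mW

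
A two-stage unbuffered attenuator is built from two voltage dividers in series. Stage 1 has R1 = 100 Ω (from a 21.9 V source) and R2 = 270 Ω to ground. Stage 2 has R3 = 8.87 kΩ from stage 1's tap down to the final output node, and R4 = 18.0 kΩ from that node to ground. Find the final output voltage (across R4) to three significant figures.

V_out ≈ 10.7 V

Stage 2 presents R3+R4 = 26870 Ω as a load on stage 1's tap.
Stage 1's lower leg becomes R2‖(R3+R4) = 267.3 Ω, so V_mid = 21.9 × 267.3/367.3 = 15.94 V.
Stage 2 is itself unloaded: V_out = V_mid × R4/(R3+R4) = 15.94 × 18000/26870 = 10.7 V.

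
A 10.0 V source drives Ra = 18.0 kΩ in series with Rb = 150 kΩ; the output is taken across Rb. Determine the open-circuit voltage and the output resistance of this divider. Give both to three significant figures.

V_th = 8.93 V, R_th = 16.1 kΩ

V_th is the open-circuit tap voltage: 10.0 × 150/(18.0 + 150) = 8.93 V.
With the supply zeroed, Ra and Rb appear in parallel from the tap: R_th = Ra‖Rb = (18.0 × 150)/168.0 = 16.1 kΩ.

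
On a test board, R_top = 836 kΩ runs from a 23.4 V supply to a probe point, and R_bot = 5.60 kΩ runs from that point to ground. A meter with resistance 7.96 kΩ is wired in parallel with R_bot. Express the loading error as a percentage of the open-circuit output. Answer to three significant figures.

41.1 %

The divider's output (Thévenin) resistance is R_top‖R_bot = 5.563 kΩ.
Fractional drop under load = R_th/(R_th + R_L) = 5.563 / (5.563 + 7.96) = 0.4114.
So the output falls by 41.1 %.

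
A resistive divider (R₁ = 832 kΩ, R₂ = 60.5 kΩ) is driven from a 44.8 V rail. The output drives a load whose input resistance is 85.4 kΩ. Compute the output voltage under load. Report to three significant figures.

V_out ≈ 1.83 V

The load sits in parallel with R₂: R₂‖R_L = (60.5 × 85.4) / (60.5 + 85.4) = 35.41 kΩ.
V_out = 44.8 × 35.41 / (832 + 35.41) = 44.8 × 35.41/867.4 = 1.83 V.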